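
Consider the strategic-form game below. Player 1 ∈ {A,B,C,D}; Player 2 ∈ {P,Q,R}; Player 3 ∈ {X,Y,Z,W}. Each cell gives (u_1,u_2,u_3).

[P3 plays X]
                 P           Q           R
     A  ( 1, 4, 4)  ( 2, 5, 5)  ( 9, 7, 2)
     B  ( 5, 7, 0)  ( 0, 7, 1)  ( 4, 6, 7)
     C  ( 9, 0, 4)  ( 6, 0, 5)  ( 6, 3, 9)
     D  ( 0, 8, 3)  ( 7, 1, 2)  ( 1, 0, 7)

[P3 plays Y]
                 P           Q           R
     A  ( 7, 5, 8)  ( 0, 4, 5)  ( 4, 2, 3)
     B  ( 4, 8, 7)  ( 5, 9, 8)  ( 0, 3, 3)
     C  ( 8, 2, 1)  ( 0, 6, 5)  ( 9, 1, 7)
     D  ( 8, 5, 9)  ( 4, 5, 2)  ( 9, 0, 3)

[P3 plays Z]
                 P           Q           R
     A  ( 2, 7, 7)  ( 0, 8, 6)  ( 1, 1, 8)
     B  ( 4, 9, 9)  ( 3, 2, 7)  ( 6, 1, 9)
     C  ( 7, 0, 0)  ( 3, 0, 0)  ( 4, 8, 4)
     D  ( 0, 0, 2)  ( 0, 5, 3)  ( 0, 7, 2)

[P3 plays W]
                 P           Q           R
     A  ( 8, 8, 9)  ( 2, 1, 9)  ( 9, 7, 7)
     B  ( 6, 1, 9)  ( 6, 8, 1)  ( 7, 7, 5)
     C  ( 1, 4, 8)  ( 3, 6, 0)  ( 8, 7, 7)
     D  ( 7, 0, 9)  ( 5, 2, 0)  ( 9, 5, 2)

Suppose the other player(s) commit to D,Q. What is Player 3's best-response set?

u_3(X vs D,Q) = 2
u_3(Y vs D,Q) = 2
u_3(Z vs D,Q) = 3
u_3(W vs D,Q) = 0
max payoff 3 at {Z}

argmax u_3 = {Z}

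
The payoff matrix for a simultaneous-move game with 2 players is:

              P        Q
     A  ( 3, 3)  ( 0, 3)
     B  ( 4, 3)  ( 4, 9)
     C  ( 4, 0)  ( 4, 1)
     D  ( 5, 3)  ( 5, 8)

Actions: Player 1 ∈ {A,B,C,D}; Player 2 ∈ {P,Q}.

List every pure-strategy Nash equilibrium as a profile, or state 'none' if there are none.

(A,P): not NE [P1→D gives 5>3]
(A,Q): not NE [P1→D gives 5>0]
(B,P): not NE [P1→D gives 5>4; P2→Q gives 9>3]
(B,Q): not NE [P1→D gives 5>4]
(C,P): not NE [P1→D gives 5>4; P2→Q gives 1>0]
(C,Q): not NE [P1→D gives 5>4]
(D,P): not NE [P2→Q gives 8>3]
(D,Q): NE

NE set: (D,Q)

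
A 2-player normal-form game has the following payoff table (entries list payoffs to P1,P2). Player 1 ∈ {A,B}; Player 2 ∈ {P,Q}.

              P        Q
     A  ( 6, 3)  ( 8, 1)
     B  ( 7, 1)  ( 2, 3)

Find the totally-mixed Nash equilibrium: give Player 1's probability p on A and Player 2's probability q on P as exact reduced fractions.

P1 mixes 1/2 on A; P2 mixes 6/7 on P

P1 indiff ⇒ q·6+(1-q)·8 = q·7+(1-q)·2 ⇒ q(-1) = (1-q)(-6) ⇒ q = 6/7
P2 indiff ⇒ p·3+(1-p)·1 = p·1+(1-p)·3 ⇒ p(2) = (1-p)(2) ⇒ p = 1/2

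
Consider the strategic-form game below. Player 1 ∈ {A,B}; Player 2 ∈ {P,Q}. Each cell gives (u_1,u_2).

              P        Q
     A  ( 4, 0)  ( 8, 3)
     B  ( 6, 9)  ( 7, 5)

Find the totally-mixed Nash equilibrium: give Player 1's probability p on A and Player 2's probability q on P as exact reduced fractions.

(p,q) = (4/7, 1/3)

P1 indiff ⇒ q·4+(1-q)·8 = q·6+(1-q)·7 ⇒ q(-2) = (1-q)(-1) ⇒ q = 1/3
P2 indiff ⇒ p·0+(1-p)·9 = p·3+(1-p)·5 ⇒ p(-3) = (1-p)(-4) ⇒ p = 4/7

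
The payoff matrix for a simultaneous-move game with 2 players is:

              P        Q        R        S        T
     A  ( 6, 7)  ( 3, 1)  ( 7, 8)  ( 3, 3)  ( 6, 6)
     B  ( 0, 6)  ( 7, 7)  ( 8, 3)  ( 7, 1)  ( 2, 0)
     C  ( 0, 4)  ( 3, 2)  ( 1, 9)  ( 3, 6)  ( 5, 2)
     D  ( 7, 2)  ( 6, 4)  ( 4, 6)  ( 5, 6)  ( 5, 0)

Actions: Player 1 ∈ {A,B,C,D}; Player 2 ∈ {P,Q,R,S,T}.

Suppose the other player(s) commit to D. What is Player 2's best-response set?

u_2(P vs D) = 2
u_2(Q vs D) = 4
u_2(R vs D) = 6
u_2(S vs D) = 6
u_2(T vs D) = 0
max payoff 6 at {R,S}

argmax u_2 = {R,S}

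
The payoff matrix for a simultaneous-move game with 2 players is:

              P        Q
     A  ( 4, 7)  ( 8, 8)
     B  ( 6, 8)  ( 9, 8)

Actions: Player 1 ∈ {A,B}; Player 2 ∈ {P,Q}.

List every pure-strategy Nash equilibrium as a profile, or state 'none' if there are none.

PSNE = {(B,P), (B,Q)}

(A,P): not NE [P1→B gives 6>4; P2→Q gives 8>7]
(A,Q): not NE [P1→B gives 9>8]
(B,P): NE
(B,Q): NE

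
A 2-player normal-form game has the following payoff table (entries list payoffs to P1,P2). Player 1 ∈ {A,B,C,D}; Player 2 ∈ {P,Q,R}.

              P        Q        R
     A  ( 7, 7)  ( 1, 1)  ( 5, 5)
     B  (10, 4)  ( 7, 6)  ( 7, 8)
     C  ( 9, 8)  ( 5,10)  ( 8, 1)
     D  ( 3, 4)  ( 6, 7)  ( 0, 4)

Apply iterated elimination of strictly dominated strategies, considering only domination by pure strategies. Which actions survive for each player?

P1 drop A (B beats it: P:10>7 Q:7>1 R:7>5)
P1 drop D (B beats it: P:10>3 Q:7>6 R:7>0)
P2 drop P (Q beats it: B:6>4 C:10>8)
P1→{B,C} P2→{Q,R}

Survivors P1:{B,C} P2:{Q,R}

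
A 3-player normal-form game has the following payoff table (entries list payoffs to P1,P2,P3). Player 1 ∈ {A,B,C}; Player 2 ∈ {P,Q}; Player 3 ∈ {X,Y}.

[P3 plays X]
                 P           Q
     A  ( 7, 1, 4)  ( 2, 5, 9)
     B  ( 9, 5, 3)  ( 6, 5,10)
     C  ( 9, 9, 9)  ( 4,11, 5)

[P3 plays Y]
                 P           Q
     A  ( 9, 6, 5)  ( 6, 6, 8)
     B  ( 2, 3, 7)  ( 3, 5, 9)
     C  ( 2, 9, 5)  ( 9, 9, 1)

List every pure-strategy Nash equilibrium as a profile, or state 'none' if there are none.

Nash profiles: (A,P,Y), (B,Q,X)

(A,P,X): not NE [P1→C gives 9>7; P2→Q gives 5>1; P3→Y gives 5>4]
(A,P,Y): NE
(A,Q,X): not NE [P1→B gives 6>2]
(A,Q,Y): not NE [P1→C gives 9>6; P3→X gives 9>8]
(B,P,X): not NE [P3→Y gives 7>3]
(B,P,Y): not NE [P1→A gives 9>2; P2→Q gives 5>3]
(B,Q,X): NE
(B,Q,Y): not NE [P1→C gives 9>3; P3→X gives 10>9]
(C,P,X): not NE [P2→Q gives 11>9]
(C,P,Y): not NE [P1→A gives 9>2; P3→X gives 9>5]
(C,Q,X): not NE [P1→B gives 6>4]
(C,Q,Y): not NE [P3→X gives 5>1]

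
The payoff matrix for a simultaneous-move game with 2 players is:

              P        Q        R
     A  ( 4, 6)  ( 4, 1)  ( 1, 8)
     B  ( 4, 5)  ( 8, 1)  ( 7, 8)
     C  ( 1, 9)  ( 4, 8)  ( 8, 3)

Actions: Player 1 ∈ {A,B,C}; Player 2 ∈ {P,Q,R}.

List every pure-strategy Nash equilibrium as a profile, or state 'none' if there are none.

(A,P): not NE [P2→R gives 8>6]
(A,Q): not NE [P1→B gives 8>4; P2→R gives 8>1]
(A,R): not NE [P1→C gives 8>1]
(B,P): not NE [P2→R gives 8>5]
(B,Q): not NE [P2→R gives 8>1]
(B,R): not NE [P1→C gives 8>7]
(C,P): not NE [P1→B gives 4>1]
(C,Q): not NE [P1→B gives 8>4; P2→P gives 9>8]
(C,R): not NE [P2→P gives 9>3]

PSNE: ∅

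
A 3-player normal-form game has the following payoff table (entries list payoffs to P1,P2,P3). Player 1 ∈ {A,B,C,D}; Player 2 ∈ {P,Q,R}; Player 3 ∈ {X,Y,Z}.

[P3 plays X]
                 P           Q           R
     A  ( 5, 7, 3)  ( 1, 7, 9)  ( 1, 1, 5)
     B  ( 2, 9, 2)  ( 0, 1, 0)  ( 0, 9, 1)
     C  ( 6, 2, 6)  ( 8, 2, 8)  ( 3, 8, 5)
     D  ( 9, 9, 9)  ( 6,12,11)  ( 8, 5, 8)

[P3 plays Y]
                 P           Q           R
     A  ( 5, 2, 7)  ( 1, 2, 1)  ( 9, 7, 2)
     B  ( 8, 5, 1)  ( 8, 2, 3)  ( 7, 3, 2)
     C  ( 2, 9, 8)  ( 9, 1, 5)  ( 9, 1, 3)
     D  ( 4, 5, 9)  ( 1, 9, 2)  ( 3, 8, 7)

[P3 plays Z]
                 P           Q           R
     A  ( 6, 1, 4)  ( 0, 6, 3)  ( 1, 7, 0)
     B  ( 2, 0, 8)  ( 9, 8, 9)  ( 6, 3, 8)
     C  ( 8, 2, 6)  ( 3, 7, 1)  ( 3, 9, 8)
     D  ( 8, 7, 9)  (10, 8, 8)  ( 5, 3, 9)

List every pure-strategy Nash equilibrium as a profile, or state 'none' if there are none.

Equilibria: none

(A,P,X): not NE [P1→D gives 9>5; P3→Y gives 7>3]
(A,P,Y): not NE [P1→B gives 8>5; P2→R gives 7>2]
(A,P,Z): not NE [P1→D gives 8>6; P2→R gives 7>1; P3→Y gives 7>4]
(A,Q,X): not NE [P1→C gives 8>1]
(A,Q,Y): not NE [P1→C gives 9>1; P2→R gives 7>2; P3→X gives 9>1]
(A,Q,Z): not NE [P1→D gives 10>0; P2→R gives 7>6; P3→X gives 9>3]
(A,R,X): not NE [P1→D gives 8>1; P2→Q gives 7>1]
(A,R,Y): not NE [P3→X gives 5>2]
(A,R,Z): not NE [P1→B gives 6>1; P3→X gives 5>0]
(B,P,X): not NE [P1→D gives 9>2; P3→Z gives 8>2]
(B,P,Y): not NE [P3→Z gives 8>1]
(B,P,Z): not NE [P1→D gives 8>2; P2→Q gives 8>0]
(B,Q,X): not NE [P1→C gives 8>0; P2→R gives 9>1; P3→Z gives 9>0]
(B,Q,Y): not NE [P1→C gives 9>8; P2→P gives 5>2; P3→Z gives 9>3]
(B,Q,Z): not NE [P1→D gives 10>9]
(B,R,X): not NE [P1→D gives 8>0; P3→Z gives 8>1]
(B,R,Y): not NE [P1→C gives 9>7; P2→P gives 5>3; P3→Z gives 8>2]
(B,R,Z): not NE [P2→Q gives 8>3]
(C,P,X): not NE [P1→D gives 9>6; P2→R gives 8>2; P3→Y gives 8>6]
(C,P,Y): not NE [P1→B gives 8>2]
(C,P,Z): not NE [P2→R gives 9>2; P3→Y gives 8>6]
(C,Q,X): not NE [P2→R gives 8>2]
(C,Q,Y): not NE [P2→P gives 9>1; P3→X gives 8>5]
(C,Q,Z): not NE [P1→D gives 10>3; P2→R gives 9>7; P3→X gives 8>1]
(C,R,X): not NE [P1→D gives 8>3; P3→Z gives 8>5]
(C,R,Y): not NE [P2→P gives 9>1; P3→Z gives 8>3]
(C,R,Z): not NE [P1→B gives 6>3]
(D,P,X): not NE [P2→Q gives 12>9]
(D,P,Y): not NE [P1→B gives 8>4; P2→Q gives 9>5]
(D,P,Z): not NE [P2→Q gives 8>7]
(D,Q,X): not NE [P1→C gives 8>6]
(D,Q,Y): not NE [P1→C gives 9>1; P3→X gives 11>2]
(D,Q,Z): not NE [P3→X gives 11>8]
(D,R,X): not NE [P2→Q gives 12>5; P3→Z gives 9>8]
(D,R,Y): not NE [P1→C gives 9>3; P2→Q gives 9>8; P3→Z gives 9>7]
(D,R,Z): not NE [P1→B gives 6>5; P2→Q gives 8>3]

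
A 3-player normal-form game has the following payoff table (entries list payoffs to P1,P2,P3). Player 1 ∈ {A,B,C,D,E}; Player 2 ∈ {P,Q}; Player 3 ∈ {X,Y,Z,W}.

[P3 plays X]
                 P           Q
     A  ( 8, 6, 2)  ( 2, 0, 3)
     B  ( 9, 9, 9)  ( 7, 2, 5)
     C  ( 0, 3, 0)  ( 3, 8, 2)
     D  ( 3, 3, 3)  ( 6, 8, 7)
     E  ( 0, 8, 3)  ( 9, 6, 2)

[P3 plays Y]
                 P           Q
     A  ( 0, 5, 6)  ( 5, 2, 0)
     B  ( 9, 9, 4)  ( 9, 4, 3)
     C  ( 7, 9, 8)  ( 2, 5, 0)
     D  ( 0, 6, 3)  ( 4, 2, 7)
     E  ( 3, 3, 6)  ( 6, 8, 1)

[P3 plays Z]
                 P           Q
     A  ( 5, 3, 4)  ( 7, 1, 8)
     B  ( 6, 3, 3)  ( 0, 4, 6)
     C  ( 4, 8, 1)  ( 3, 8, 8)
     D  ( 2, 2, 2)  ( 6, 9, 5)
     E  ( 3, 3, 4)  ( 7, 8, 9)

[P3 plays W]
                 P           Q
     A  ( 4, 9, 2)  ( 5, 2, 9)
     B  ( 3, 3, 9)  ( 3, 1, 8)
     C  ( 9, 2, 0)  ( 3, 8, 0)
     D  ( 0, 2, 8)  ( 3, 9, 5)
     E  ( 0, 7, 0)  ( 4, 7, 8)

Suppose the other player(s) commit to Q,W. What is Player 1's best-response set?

P1 best: {A}

u_1(A vs Q,W) = 5
u_1(B vs Q,W) = 3
u_1(C vs Q,W) = 3
u_1(D vs Q,W) = 3
u_1(E vs Q,W) = 4
max payoff 5 at {A}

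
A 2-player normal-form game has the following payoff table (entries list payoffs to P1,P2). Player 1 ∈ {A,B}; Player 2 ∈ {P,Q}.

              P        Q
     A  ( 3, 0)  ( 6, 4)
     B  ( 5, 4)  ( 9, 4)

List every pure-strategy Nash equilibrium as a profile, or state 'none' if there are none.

NE set: (B,P), (B,Q)

(A,P): not NE [P1→B gives 5>3; P2→Q gives 4>0]
(A,Q): not NE [P1→B gives 9>6]
(B,P): NE
(B,Q): NE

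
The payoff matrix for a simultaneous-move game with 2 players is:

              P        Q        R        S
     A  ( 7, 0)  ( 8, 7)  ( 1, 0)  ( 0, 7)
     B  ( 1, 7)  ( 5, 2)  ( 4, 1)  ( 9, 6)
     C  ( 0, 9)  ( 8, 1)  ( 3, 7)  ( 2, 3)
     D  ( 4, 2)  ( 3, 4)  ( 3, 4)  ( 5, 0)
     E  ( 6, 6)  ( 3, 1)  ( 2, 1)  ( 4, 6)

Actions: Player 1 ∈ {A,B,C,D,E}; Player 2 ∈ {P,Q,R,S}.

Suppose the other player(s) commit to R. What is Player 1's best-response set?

u_1(A vs R) = 1
u_1(B vs R) = 4
u_1(C vs R) = 3
u_1(D vs R) = 3
u_1(E vs R) = 2
max payoff 4 at {B}

argmax u_1 = {B}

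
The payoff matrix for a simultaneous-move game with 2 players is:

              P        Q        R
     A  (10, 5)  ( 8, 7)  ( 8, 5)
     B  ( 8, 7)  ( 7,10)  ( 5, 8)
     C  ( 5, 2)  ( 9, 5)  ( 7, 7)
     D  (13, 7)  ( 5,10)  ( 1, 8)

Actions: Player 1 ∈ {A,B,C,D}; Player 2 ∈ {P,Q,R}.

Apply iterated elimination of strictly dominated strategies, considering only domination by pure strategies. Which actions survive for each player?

P1 drop B (A beats it: P:10>8 Q:8>7 R:8>5)
P2 drop P (Q beats it: A:7>5 C:5>2 D:10>7)
P1 drop D (A beats it: Q:8>5 R:8>1)
P1→{A,C} P2→{Q,R}

Remaining: P1:{A,C} P2:{Q,R}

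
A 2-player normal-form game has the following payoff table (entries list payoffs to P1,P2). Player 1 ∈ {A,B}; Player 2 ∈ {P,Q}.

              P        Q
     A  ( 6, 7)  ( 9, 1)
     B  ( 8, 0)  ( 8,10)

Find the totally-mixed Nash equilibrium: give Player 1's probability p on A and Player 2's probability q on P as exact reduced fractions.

P1 mixes 5/8 on A; P2 mixes 1/3 on P

P1 indiff ⇒ q·6+(1-q)·9 = q·8+(1-q)·8 ⇒ q(-2) = (1-q)(-1) ⇒ q = 1/3
P2 indiff ⇒ p·7+(1-p)·0 = p·1+(1-p)·10 ⇒ p(6) = (1-p)(10) ⇒ p = 5/8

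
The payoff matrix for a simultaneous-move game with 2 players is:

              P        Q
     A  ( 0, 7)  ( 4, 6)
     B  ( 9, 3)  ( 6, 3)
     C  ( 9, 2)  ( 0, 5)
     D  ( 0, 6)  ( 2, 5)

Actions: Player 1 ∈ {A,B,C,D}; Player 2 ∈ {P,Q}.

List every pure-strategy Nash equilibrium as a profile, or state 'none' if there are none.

(A,P): not NE [P1→C gives 9>0]
(A,Q): not NE [P1→B gives 6>4; P2→P gives 7>6]
(B,P): NE
(B,Q): NE
(C,P): not NE [P2→Q gives 5>2]
(C,Q): not NE [P1→B gives 6>0]
(D,P): not NE [P1→C gives 9>0]
(D,Q): not NE [P1→B gives 6>2; P2→P gives 6>5]

Nash profiles: (B,P), (B,Q)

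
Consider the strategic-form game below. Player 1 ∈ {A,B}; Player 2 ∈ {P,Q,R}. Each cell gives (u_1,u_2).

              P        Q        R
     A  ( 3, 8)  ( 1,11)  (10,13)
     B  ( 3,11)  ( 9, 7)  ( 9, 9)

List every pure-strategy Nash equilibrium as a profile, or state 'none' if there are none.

(A,P): not NE [P2→R gives 13>8]
(A,Q): not NE [P1→B gives 9>1; P2→R gives 13>11]
(A,R): NE
(B,P): NE
(B,Q): not NE [P2→P gives 11>7]
(B,R): not NE [P1→A gives 10>9; P2→P gives 11>9]

Nash profiles: (A,R), (B,P)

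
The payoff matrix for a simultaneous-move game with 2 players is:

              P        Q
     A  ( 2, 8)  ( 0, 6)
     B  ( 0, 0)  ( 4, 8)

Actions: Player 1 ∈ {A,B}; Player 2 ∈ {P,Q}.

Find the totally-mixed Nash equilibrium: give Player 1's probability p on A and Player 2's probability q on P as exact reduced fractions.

P1 indiff ⇒ q·2+(1-q)·0 = q·0+(1-q)·4 ⇒ q(2) = (1-q)(4) ⇒ q = 2/3
P2 indiff ⇒ p·8+(1-p)·0 = p·6+(1-p)·8 ⇒ p(2) = (1-p)(8) ⇒ p = 4/5

(p,q) = (4/5, 2/3)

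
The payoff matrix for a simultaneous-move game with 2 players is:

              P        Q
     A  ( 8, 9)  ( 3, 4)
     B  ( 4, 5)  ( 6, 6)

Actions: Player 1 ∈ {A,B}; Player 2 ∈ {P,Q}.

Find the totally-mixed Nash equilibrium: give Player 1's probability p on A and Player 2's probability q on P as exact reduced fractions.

P1 mixes 1/6 on A; P2 mixes 3/7 on P

P1 indiff ⇒ q·8+(1-q)·3 = q·4+(1-q)·6 ⇒ q(4) = (1-q)(3) ⇒ q = 3/7
P2 indiff ⇒ p·9+(1-p)·5 = p·4+(1-p)·6 ⇒ p(5) = (1-p)(1) ⇒ p = 1/6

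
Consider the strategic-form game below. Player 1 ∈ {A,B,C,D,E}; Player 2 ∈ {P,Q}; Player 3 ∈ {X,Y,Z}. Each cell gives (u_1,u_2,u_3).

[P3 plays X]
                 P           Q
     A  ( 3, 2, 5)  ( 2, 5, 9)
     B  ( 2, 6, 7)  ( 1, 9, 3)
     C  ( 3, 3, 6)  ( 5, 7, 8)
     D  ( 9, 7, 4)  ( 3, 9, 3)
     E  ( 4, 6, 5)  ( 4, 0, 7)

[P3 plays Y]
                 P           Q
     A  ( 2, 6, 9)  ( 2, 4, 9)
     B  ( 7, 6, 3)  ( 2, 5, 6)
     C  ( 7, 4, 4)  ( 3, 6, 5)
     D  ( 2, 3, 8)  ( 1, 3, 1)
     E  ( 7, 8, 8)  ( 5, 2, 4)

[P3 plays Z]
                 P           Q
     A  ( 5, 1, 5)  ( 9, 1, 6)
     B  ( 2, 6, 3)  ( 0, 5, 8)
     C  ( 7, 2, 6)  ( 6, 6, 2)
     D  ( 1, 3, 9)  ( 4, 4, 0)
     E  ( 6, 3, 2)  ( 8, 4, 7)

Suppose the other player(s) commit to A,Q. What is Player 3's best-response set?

P3 best: {X,Y}

u_3(X vs A,Q) = 9
u_3(Y vs A,Q) = 9
u_3(Z vs A,Q) = 6
max payoff 9 at {X,Y}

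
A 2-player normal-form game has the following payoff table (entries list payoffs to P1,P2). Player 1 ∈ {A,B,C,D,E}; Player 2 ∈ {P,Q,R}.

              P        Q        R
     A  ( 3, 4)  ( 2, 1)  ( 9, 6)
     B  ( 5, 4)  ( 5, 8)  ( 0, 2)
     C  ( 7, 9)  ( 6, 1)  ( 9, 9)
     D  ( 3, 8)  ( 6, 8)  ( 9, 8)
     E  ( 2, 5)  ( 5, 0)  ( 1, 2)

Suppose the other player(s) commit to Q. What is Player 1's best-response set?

u_1(A vs Q) = 2
u_1(B vs Q) = 5
u_1(C vs Q) = 6
u_1(D vs Q) = 6
u_1(E vs Q) = 5
max payoff 6 at {C,D}

BR_1 = {C,D}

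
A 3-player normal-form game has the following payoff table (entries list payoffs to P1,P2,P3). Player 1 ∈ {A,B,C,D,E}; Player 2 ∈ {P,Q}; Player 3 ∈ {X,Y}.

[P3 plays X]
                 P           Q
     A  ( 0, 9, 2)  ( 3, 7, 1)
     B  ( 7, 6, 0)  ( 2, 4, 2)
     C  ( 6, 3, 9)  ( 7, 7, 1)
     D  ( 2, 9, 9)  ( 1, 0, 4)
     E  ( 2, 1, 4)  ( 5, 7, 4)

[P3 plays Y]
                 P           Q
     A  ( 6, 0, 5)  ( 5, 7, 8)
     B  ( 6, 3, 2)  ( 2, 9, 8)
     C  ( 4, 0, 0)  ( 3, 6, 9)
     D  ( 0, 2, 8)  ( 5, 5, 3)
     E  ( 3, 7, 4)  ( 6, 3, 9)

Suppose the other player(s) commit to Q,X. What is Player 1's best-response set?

P1 best: {C}

u_1(A vs Q,X) = 3
u_1(B vs Q,X) = 2
u_1(C vs Q,X) = 7
u_1(D vs Q,X) = 1
u_1(E vs Q,X) = 5
max payoff 7 at {C}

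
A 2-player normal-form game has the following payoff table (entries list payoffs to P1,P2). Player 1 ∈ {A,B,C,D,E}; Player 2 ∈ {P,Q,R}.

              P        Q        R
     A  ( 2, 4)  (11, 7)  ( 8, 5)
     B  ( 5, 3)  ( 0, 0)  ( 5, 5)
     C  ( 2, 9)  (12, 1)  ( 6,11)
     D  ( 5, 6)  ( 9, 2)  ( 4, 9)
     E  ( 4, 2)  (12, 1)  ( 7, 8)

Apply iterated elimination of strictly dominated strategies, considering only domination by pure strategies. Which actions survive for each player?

Survivors P1:{A,C,E} P2:{Q,R}

P2 drop P (R beats it: A:5>4 B:5>3 C:11>9 D:9>6 E:8>2)
P1 drop B (A beats it: Q:11>0 R:8>5)
P1 drop D (A beats it: Q:11>9 R:8>4)
P1→{A,C,E} P2→{Q,R}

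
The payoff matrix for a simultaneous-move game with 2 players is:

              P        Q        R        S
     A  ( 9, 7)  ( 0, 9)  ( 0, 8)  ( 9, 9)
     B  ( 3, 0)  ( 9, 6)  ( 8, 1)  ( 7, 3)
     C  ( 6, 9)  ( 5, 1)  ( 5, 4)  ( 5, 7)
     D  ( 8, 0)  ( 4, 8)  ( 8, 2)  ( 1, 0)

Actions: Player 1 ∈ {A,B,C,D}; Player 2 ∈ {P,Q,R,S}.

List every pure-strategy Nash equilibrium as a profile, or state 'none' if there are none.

(A,P): not NE [P2→S gives 9>7]
(A,Q): not NE [P1→B gives 9>0]
(A,R): not NE [P1→D gives 8>0; P2→S gives 9>8]
(A,S): NE
(B,P): not NE [P1→A gives 9>3; P2→Q gives 6>0]
(B,Q): NE
(B,R): not NE [P2→Q gives 6>1]
(B,S): not NE [P1→A gives 9>7; P2→Q gives 6>3]
(C,P): not NE [P1→A gives 9>6]
(C,Q): not NE [P1→B gives 9>5; P2→P gives 9>1]
(C,R): not NE [P1→D gives 8>5; P2→P gives 9>4]
(C,S): not NE [P1→A gives 9>5; P2→P gives 9>7]
(D,P): not NE [P1→A gives 9>8; P2→Q gives 8>0]
(D,Q): not NE [P1→B gives 9>4]
(D,R): not NE [P2→Q gives 8>2]
(D,S): not NE [P1→A gives 9>1; P2→Q gives 8>0]

NE set: (A,S), (B,Q)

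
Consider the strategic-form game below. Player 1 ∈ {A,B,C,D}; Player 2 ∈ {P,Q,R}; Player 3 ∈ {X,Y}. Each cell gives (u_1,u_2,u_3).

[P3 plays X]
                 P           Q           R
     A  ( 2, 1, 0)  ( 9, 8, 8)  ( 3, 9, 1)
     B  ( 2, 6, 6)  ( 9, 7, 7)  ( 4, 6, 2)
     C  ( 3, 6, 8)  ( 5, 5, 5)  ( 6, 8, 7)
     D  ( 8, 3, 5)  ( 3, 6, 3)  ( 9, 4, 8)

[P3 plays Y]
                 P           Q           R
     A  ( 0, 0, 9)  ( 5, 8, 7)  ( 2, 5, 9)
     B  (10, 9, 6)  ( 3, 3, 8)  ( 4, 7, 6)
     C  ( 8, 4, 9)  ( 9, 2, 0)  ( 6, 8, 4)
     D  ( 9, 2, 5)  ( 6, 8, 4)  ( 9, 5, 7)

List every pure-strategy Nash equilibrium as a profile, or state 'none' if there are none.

NE set: (B,P,Y)

(A,P,X): not NE [P1→D gives 8>2; P2→R gives 9>1; P3→Y gives 9>0]
(A,P,Y): not NE [P1→B gives 10>0; P2→Q gives 8>0]
(A,Q,X): not NE [P2→R gives 9>8]
(A,Q,Y): not NE [P1→C gives 9>5; P3→X gives 8>7]
(A,R,X): not NE [P1→D gives 9>3; P3→Y gives 9>1]
(A,R,Y): not NE [P1→D gives 9>2; P2→Q gives 8>5]
(B,P,X): not NE [P1→D gives 8>2; P2→Q gives 7>6]
(B,P,Y): NE
(B,Q,X): not NE [P3→Y gives 8>7]
(B,Q,Y): not NE [P1→C gives 9>3; P2→P gives 9>3]
(B,R,X): not NE [P1→D gives 9>4; P2→Q gives 7>6; P3→Y gives 6>2]
(B,R,Y): not NE [P1→D gives 9>4; P2→P gives 9>7]
(C,P,X): not NE [P1→D gives 8>3; P2→R gives 8>6; P3→Y gives 9>8]
(C,P,Y): not NE [P1→B gives 10>8; P2→R gives 8>4]
(C,Q,X): not NE [P1→B gives 9>5; P2→R gives 8>5]
(C,Q,Y): not NE [P2→R gives 8>2; P3→X gives 5>0]
(C,R,X): not NE [P1→D gives 9>6]
(C,R,Y): not NE [P1→D gives 9>6; P3→X gives 7>4]
(D,P,X): not NE [P2→Q gives 6>3]
(D,P,Y): not NE [P1→B gives 10>9; P2→Q gives 8>2]
(D,Q,X): not NE [P1→B gives 9>3; P3→Y gives 4>3]
(D,Q,Y): not NE [P1→C gives 9>6]
(D,R,X): not NE [P2→Q gives 6>4]
(D,R,Y): not NE [P2→Q gives 8>5; P3→X gives 8>7]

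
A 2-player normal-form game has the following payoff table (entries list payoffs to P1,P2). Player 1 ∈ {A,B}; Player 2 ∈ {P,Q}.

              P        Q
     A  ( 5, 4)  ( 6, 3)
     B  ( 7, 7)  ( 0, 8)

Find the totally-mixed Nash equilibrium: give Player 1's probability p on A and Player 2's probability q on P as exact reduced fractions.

(p,q) = (1/2, 3/4)

P1 indiff ⇒ q·5+(1-q)·6 = q·7+(1-q)·0 ⇒ q(-2) = (1-q)(-6) ⇒ q = 3/4
P2 indiff ⇒ p·4+(1-p)·7 = p·3+(1-p)·8 ⇒ p(1) = (1-p)(1) ⇒ p = 1/2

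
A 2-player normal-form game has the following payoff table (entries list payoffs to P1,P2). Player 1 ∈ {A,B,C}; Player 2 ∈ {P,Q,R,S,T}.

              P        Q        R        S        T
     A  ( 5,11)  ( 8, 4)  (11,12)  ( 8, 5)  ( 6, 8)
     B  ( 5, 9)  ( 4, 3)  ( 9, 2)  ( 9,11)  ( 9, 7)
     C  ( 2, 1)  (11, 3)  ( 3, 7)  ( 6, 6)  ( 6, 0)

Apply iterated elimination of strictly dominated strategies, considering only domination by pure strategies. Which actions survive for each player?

IESDS → P1:{A,B} P2:{P,R,S}

P2 drop Q (S beats it: A:5>4 B:11>3 C:6>3)
P1 drop C (B beats it: P:5>2 R:9>3 S:9>6 T:9>6)
P2 drop T (P beats it: A:11>8 B:9>7)
P1→{A,B} P2→{P,R,S}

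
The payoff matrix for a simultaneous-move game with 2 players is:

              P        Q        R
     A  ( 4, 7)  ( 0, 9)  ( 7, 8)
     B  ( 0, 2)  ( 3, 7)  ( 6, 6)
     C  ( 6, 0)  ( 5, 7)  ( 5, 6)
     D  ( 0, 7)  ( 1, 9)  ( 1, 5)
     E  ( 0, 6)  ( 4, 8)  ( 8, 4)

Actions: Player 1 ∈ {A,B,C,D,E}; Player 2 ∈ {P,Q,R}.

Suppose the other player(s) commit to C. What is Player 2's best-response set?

u_2(P vs C) = 0
u_2(Q vs C) = 7
u_2(R vs C) = 6
max payoff 7 at {Q}

P2 best: {Q}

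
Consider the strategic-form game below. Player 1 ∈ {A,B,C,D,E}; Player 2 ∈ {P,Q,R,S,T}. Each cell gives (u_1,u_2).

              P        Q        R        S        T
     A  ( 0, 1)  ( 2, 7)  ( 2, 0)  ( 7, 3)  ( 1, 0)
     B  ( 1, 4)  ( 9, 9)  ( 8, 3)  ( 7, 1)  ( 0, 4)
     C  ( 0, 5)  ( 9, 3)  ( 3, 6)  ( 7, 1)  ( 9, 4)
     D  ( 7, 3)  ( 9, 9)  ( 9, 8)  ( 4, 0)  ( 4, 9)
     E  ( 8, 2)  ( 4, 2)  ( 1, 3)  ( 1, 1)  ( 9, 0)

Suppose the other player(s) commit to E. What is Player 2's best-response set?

BR_2 = {R}

u_2(P vs E) = 2
u_2(Q vs E) = 2
u_2(R vs E) = 3
u_2(S vs E) = 1
u_2(T vs E) = 0
max payoff 3 at {R}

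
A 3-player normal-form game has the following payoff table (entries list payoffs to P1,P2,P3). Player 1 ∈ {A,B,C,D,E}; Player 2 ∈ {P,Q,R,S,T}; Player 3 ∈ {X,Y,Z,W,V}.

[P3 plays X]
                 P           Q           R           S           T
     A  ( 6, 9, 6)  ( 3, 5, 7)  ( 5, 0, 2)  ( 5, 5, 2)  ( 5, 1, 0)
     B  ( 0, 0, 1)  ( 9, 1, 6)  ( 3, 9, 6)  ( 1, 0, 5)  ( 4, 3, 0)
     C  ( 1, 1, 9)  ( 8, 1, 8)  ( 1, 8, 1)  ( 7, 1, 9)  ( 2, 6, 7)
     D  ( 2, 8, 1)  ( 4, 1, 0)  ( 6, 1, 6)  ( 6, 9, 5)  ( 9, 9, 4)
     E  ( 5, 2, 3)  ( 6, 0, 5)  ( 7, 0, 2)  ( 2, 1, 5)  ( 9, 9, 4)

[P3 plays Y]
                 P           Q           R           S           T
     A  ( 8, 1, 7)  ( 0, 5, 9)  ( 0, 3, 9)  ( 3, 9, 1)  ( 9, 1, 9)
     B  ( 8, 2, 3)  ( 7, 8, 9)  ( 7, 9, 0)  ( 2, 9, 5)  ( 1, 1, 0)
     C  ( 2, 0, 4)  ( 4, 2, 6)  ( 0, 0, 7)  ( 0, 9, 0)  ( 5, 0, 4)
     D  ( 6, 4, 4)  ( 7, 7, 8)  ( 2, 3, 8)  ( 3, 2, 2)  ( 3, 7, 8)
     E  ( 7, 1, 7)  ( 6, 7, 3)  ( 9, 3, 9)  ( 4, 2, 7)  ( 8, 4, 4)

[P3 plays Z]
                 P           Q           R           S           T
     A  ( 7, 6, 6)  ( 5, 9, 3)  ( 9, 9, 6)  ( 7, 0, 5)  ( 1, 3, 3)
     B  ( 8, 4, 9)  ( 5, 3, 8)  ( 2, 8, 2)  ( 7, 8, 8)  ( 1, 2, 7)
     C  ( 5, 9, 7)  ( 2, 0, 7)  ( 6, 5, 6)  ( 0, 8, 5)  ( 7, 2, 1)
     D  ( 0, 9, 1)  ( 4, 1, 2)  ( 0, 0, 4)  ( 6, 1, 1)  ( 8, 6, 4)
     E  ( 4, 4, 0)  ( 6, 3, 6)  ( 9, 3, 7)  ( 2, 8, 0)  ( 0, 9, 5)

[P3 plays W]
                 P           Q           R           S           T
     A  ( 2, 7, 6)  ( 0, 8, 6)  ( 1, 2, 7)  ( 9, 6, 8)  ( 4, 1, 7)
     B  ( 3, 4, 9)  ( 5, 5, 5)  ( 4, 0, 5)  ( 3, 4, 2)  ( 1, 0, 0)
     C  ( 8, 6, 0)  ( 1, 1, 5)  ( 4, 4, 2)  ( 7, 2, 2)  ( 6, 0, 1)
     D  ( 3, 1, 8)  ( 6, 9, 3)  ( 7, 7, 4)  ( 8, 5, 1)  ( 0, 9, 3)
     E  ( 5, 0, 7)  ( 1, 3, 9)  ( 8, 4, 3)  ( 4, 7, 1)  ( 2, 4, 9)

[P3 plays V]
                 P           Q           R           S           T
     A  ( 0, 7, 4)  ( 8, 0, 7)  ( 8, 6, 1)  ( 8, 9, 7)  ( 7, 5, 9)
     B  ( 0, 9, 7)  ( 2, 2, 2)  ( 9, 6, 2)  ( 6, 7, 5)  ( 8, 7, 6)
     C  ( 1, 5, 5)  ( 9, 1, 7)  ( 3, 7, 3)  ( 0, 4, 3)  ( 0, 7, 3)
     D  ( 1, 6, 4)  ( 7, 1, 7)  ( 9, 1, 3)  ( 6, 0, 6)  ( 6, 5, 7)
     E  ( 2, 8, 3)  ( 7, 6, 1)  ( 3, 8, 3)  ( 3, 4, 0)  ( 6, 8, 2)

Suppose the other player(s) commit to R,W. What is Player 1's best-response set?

u_1(A vs R,W) = 1
u_1(B vs R,W) = 4
u_1(C vs R,W) = 4
u_1(D vs R,W) = 7
u_1(E vs R,W) = 8
max payoff 8 at {E}

BR_1 = {E}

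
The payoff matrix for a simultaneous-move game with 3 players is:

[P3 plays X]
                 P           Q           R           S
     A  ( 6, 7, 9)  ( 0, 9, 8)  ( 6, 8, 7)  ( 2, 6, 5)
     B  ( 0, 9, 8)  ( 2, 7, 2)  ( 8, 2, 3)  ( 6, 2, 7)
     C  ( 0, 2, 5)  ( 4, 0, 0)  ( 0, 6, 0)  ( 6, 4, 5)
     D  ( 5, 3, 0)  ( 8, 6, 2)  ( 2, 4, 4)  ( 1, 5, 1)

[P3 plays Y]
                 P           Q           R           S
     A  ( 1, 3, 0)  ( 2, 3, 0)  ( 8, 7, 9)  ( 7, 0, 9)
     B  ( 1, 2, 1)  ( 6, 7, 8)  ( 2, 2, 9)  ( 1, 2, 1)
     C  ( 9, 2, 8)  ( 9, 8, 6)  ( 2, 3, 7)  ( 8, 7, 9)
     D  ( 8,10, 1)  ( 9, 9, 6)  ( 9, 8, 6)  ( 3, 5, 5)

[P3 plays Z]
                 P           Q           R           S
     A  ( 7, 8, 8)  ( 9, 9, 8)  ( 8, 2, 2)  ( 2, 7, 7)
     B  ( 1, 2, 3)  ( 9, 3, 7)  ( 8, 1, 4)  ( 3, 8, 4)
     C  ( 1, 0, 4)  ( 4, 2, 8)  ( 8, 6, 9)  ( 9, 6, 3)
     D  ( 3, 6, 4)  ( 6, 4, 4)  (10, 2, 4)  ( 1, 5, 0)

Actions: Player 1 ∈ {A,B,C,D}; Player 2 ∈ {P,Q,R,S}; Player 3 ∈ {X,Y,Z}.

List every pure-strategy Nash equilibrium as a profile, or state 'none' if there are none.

(A,P,X): not NE [P2→Q gives 9>7]
(A,P,Y): not NE [P1→C gives 9>1; P2→R gives 7>3; P3→X gives 9>0]
(A,P,Z): not NE [P2→Q gives 9>8; P3→X gives 9>8]
(A,Q,X): not NE [P1→D gives 8>0]
(A,Q,Y): not NE [P1→D gives 9>2; P2→R gives 7>3; P3→Z gives 8>0]
(A,Q,Z): NE
(A,R,X): not NE [P1→B gives 8>6; P2→Q gives 9>8; P3→Y gives 9>7]
(A,R,Y): not NE [P1→D gives 9>8]
(A,R,Z): not NE [P1→D gives 10>8; P2→Q gives 9>2; P3→Y gives 9>2]
(A,S,X): not NE [P1→C gives 6>2; P2→Q gives 9>6; P3→Y gives 9>5]
(A,S,Y): not NE [P1→C gives 8>7; P2→R gives 7>0]
(A,S,Z): not NE [P1→C gives 9>2; P2→Q gives 9>7; P3→Y gives 9>7]
(B,P,X): not NE [P1→A gives 6>0]
(B,P,Y): not NE [P1→C gives 9>1; P2→Q gives 7>2; P3→X gives 8>1]
(B,P,Z): not NE [P1→A gives 7>1; P2→S gives 8>2; P3→X gives 8>3]
(B,Q,X): not NE [P1→D gives 8>2; P2→P gives 9>7; P3→Y gives 8>2]
(B,Q,Y): not NE [P1→D gives 9>6]
(B,Q,Z): not NE [P2→S gives 8>3; P3→Y gives 8>7]
(B,R,X): not NE [P2→P gives 9>2; P3→Y gives 9>3]
(B,R,Y): not NE [P1→D gives 9>2; P2→Q gives 7>2]
(B,R,Z): not NE [P1→D gives 10>8; P2→S gives 8>1; P3→Y gives 9>4]
(B,S,X): not NE [P2→P gives 9>2]
(B,S,Y): not NE [P1→C gives 8>1; P2→Q gives 7>2; P3→X gives 7>1]
(B,S,Z): not NE [P1→C gives 9>3; P3→X gives 7>4]
(C,P,X): not NE [P1→A gives 6>0; P2→R gives 6>2; P3→Y gives 8>5]
(C,P,Y): not NE [P2→Q gives 8>2]
(C,P,Z): not NE [P1→A gives 7>1; P2→S gives 6>0; P3→Y gives 8>4]
(C,Q,X): not NE [P1→D gives 8>4; P2→R gives 6>0; P3→Z gives 8>0]
(C,Q,Y): not NE [P3→Z gives 8>6]
(C,Q,Z): not NE [P1→B gives 9>4; P2→S gives 6>2]
(C,R,X): not NE [P1→B gives 8>0; P3→Z gives 9>0]
(C,R,Y): not NE [P1→D gives 9>2; P2→Q gives 8>3; P3→Z gives 9>7]
(C,R,Z): not NE [P1→D gives 10>8]
(C,S,X): not NE [P2→R gives 6>4; P3→Y gives 9>5]
(C,S,Y): not NE [P2→Q gives 8>7]
(C,S,Z): not NE [P3→Y gives 9>3]
(D,P,X): not NE [P1→A gives 6>5; P2→Q gives 6>3; P3→Z gives 4>0]
(D,P,Y): not NE [P1→C gives 9>8; P3→Z gives 4>1]
(D,P,Z): not NE [P1→A gives 7>3]
(D,Q,X): not NE [P3→Y gives 6>2]
(D,Q,Y): not NE [P2→P gives 10>9]
(D,Q,Z): not NE [P1→B gives 9>6; P2→P gives 6>4; P3→Y gives 6>4]
(D,R,X): not NE [P1→B gives 8>2; P2→Q gives 6>4; P3→Y gives 6>4]
(D,R,Y): not NE [P2→P gives 10>8]
(D,R,Z): not NE [P2→P gives 6>2; P3→Y gives 6>4]
(D,S,X): not NE [P1→C gives 6>1; P2→Q gives 6>5; P3→Y gives 5>1]
(D,S,Y): not NE [P1→C gives 8>3; P2→P gives 10>5]
(D,S,Z): not NE [P1→C gives 9>1; P2→P gives 6>5; P3→Y gives 5>0]

PSNE = {(A,Q,Z)}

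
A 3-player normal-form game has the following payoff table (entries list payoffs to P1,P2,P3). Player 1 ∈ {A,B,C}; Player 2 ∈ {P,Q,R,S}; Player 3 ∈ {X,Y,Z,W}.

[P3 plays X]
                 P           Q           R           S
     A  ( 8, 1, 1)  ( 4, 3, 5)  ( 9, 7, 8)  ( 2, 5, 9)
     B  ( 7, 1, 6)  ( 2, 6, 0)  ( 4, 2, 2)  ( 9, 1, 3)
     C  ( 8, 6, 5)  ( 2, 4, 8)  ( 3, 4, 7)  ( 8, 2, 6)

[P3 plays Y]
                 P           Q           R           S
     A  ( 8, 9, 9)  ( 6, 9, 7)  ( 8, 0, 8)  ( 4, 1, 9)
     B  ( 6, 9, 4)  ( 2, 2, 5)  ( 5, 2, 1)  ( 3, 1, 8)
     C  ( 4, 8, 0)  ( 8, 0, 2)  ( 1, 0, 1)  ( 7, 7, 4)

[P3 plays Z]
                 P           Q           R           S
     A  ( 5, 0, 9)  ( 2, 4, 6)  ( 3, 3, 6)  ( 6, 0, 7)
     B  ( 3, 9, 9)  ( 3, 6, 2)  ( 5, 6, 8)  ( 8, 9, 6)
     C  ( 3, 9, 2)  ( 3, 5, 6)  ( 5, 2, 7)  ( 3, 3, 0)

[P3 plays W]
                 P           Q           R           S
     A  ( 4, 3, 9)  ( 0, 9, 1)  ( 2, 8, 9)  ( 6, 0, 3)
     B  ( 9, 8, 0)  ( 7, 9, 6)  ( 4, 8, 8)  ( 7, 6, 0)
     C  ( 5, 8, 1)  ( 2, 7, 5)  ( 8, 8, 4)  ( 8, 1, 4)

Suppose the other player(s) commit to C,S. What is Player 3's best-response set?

argmax u_3 = {X}

u_3(X vs C,S) = 6
u_3(Y vs C,S) = 4
u_3(Z vs C,S) = 0
u_3(W vs C,S) = 4
max payoff 6 at {X}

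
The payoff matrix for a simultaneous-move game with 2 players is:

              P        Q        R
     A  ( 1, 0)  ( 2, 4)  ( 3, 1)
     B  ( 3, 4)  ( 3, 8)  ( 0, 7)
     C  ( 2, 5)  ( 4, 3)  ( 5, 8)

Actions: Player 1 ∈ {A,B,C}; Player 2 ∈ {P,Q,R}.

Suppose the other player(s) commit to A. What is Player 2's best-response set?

argmax u_2 = {Q}

u_2(P vs A) = 0
u_2(Q vs A) = 4
u_2(R vs A) = 1
max payoff 4 at {Q}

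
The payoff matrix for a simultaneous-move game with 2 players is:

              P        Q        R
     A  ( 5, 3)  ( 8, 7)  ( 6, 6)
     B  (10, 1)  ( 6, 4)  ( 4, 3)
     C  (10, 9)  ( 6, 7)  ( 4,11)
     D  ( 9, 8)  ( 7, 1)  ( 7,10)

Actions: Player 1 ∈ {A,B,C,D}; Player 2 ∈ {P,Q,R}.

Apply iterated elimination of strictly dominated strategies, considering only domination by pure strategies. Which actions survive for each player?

Remaining: P1:{A,D} P2:{Q,R}

P2 drop P (R beats it: A:6>3 B:3>1 C:11>9 D:10>8)
P1 drop B (A beats it: Q:8>6 R:6>4)
P1 drop C (A beats it: Q:8>6 R:6>4)
P1→{A,D} P2→{Q,R}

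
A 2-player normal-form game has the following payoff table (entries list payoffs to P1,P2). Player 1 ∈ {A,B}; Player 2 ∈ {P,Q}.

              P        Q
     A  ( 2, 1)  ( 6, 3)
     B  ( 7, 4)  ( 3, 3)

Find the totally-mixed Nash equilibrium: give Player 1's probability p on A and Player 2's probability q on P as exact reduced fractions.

P1 mixes 1/3 on A; P2 mixes 3/8 on P

P1 indiff ⇒ q·2+(1-q)·6 = q·7+(1-q)·3 ⇒ q(-5) = (1-q)(-3) ⇒ q = 3/8
P2 indiff ⇒ p·1+(1-p)·4 = p·3+(1-p)·3 ⇒ p(-2) = (1-p)(-1) ⇒ p = 1/3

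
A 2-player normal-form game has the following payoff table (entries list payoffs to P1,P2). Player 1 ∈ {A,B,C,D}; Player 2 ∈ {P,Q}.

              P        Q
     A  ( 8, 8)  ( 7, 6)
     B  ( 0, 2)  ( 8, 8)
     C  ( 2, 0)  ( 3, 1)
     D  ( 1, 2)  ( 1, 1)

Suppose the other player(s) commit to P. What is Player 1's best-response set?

u_1(A vs P) = 8
u_1(B vs P) = 0
u_1(C vs P) = 2
u_1(D vs P) = 1
max payoff 8 at {A}

argmax u_1 = {A}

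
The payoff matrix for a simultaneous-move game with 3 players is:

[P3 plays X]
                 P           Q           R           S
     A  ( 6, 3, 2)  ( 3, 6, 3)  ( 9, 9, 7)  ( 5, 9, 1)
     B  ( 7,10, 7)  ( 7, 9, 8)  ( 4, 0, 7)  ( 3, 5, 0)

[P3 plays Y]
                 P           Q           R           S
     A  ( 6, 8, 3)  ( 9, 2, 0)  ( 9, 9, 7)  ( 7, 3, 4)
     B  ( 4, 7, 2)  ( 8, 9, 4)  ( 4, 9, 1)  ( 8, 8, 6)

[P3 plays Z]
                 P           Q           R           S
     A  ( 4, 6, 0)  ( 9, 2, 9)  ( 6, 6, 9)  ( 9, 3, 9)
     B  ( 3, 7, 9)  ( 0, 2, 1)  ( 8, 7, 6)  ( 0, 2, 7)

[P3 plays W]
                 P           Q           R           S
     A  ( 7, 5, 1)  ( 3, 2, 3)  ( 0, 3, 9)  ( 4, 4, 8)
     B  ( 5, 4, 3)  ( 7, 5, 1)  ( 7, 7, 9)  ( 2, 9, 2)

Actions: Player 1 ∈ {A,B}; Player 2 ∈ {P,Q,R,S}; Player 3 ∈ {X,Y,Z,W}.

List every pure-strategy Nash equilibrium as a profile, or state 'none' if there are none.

(A,P,X): not NE [P1→B gives 7>6; P2→S gives 9>3; P3→Y gives 3>2]
(A,P,Y): not NE [P2→R gives 9>8]
(A,P,Z): not NE [P3→Y gives 3>0]
(A,P,W): not NE [P3→Y gives 3>1]
(A,Q,X): not NE [P1→B gives 7>3; P2→S gives 9>6; P3→Z gives 9>3]
(A,Q,Y): not NE [P2→R gives 9>2; P3→Z gives 9>0]
(A,Q,Z): not NE [P2→R gives 6>2]
(A,Q,W): not NE [P1→B gives 7>3; P2→P gives 5>2; P3→Z gives 9>3]
(A,R,X): not NE [P3→W gives 9>7]
(A,R,Y): not NE [P3→W gives 9>7]
(A,R,Z): not NE [P1→B gives 8>6]
(A,R,W): not NE [P1→B gives 7>0; P2→P gives 5>3]
(A,S,X): not NE [P3→Z gives 9>1]
(A,S,Y): not NE [P1→B gives 8>7; P2→R gives 9>3; P3→Z gives 9>4]
(A,S,Z): not NE [P2→R gives 6>3]
(A,S,W): not NE [P2→P gives 5>4; P3→Z gives 9>8]
(B,P,X): not NE [P3→Z gives 9>7]
(B,P,Y): not NE [P1→A gives 6>4; P2→R gives 9>7; P3→Z gives 9>2]
(B,P,Z): not NE [P1→A gives 4>3]
(B,P,W): not NE [P1→A gives 7>5; P2→S gives 9>4; P3→Z gives 9>3]
(B,Q,X): not NE [P2→P gives 10>9]
(B,Q,Y): not NE [P1→A gives 9>8; P3→X gives 8>4]
(B,Q,Z): not NE [P1→A gives 9>0; P2→R gives 7>2; P3→X gives 8>1]
(B,Q,W): not NE [P2→S gives 9>5; P3→X gives 8>1]
(B,R,X): not NE [P1→A gives 9>4; P2→P gives 10>0; P3→W gives 9>7]
(B,R,Y): not NE [P1→A gives 9>4; P3→W gives 9>1]
(B,R,Z): not NE [P3→W gives 9>6]
(B,R,W): not NE [P2→S gives 9>7]
(B,S,X): not NE [P1→A gives 5>3; P2→P gives 10>5; P3→Z gives 7>0]
(B,S,Y): not NE [P2→R gives 9>8; P3→Z gives 7>6]
(B,S,Z): not NE [P1→A gives 9>0; P2→R gives 7>2]
(B,S,W): not NE [P1→A gives 4>2; P3→Z gives 7>2]

No pure NE.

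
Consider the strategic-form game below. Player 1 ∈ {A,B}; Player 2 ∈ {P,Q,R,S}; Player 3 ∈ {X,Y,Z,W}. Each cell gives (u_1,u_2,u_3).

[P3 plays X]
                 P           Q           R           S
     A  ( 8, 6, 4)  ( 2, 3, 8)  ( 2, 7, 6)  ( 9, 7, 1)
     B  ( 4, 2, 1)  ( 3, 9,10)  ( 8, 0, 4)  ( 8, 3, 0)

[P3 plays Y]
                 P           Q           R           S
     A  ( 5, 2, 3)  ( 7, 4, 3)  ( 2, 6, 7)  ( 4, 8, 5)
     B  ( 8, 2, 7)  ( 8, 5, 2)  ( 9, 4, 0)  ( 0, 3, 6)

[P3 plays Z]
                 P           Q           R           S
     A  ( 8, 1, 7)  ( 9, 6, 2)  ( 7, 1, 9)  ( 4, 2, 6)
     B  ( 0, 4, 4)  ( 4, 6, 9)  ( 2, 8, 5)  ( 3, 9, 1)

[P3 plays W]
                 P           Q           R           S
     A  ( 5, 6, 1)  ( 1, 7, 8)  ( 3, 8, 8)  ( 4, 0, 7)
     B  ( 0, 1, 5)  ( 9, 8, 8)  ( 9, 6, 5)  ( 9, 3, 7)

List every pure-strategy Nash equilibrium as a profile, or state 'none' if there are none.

(A,P,X): not NE [P2→S gives 7>6; P3→Z gives 7>4]
(A,P,Y): not NE [P1→B gives 8>5; P2→S gives 8>2; P3→Z gives 7>3]
(A,P,Z): not NE [P2→Q gives 6>1]
(A,P,W): not NE [P2→R gives 8>6; P3→Z gives 7>1]
(A,Q,X): not NE [P1→B gives 3>2; P2→S gives 7>3]
(A,Q,Y): not NE [P1→B gives 8>7; P2→S gives 8>4; P3→W gives 8>3]
(A,Q,Z): not NE [P3→W gives 8>2]
(A,Q,W): not NE [P1→B gives 9>1; P2→R gives 8>7]
(A,R,X): not NE [P1→B gives 8>2; P3→Z gives 9>6]
(A,R,Y): not NE [P1→B gives 9>2; P2→S gives 8>6; P3→Z gives 9>7]
(A,R,Z): not NE [P2→Q gives 6>1]
(A,R,W): not NE [P1→B gives 9>3; P3→Z gives 9>8]
(A,S,X): not NE [P3→W gives 7>1]
(A,S,Y): not NE [P3→W gives 7>5]
(A,S,Z): not NE [P2→Q gives 6>2; P3→W gives 7>6]
(A,S,W): not NE [P1→B gives 9>4; P2→R gives 8>0]
(B,P,X): not NE [P1→A gives 8>4; P2→Q gives 9>2; P3→Y gives 7>1]
(B,P,Y): not NE [P2→Q gives 5>2]
(B,P,Z): not NE [P1→A gives 8>0; P2→S gives 9>4; P3→Y gives 7>4]
(B,P,W): not NE [P1→A gives 5>0; P2→Q gives 8>1; P3→Y gives 7>5]
(B,Q,X): NE
(B,Q,Y): not NE [P3→X gives 10>2]
(B,Q,Z): not NE [P1→A gives 9>4; P2→S gives 9>6; P3→X gives 10>9]
(B,Q,W): not NE [P3→X gives 10>8]
(B,R,X): not NE [P2→Q gives 9>0; P3→W gives 5>4]
(B,R,Y): not NE [P2→Q gives 5>4; P3→W gives 5>0]
(B,R,Z): not NE [P1→A gives 7>2; P2→S gives 9>8]
(B,R,W): not NE [P2→Q gives 8>6]
(B,S,X): not NE [P1→A gives 9>8; P2→Q gives 9>3; P3→W gives 7>0]
(B,S,Y): not NE [P1→A gives 4>0; P2→Q gives 5>3; P3→W gives 7>6]
(B,S,Z): not NE [P1→A gives 4>3; P3→W gives 7>1]
(B,S,W): not NE [P2→Q gives 8>3]

Nash profiles: (B,Q,X)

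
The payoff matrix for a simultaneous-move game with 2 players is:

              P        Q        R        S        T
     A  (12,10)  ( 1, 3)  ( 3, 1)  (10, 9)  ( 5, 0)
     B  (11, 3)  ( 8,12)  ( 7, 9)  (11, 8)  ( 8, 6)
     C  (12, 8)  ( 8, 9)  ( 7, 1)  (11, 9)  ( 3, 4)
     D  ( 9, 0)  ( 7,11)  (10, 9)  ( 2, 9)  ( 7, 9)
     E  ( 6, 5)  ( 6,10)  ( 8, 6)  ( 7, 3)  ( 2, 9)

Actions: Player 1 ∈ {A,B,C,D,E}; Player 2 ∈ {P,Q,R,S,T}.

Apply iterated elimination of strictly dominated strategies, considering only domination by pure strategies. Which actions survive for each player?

Remaining: P1:{A,B,C} P2:{P,Q,S}

P2 drop R (Q beats it: A:3>1 B:12>9 C:9>1 D:11>9 E:10>6)
P1 drop D (B beats it: P:11>9 Q:8>7 S:11>2 T:8>7)
P1 drop E (B beats it: P:11>6 Q:8>6 S:11>7 T:8>2)
P2 drop T (Q beats it: A:3>0 B:12>6 C:9>4)
P1→{A,B,C} P2→{P,Q,S}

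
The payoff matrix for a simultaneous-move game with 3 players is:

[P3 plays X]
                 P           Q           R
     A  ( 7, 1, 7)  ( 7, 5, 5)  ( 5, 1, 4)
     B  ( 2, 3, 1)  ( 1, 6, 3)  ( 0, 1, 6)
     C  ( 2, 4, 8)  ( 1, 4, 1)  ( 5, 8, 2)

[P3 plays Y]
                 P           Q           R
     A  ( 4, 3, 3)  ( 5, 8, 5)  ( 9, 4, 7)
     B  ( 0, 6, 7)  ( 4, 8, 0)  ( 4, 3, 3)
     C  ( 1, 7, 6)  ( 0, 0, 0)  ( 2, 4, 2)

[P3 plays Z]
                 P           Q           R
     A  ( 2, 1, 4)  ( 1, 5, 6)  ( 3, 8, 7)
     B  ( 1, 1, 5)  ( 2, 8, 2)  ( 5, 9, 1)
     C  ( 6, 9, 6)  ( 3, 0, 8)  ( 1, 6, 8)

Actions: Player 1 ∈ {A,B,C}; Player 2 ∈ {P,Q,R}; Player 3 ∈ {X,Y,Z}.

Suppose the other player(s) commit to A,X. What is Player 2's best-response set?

u_2(P vs A,X) = 1
u_2(Q vs A,X) = 5
u_2(R vs A,X) = 1
max payoff 5 at {Q}

argmax u_2 = {Q}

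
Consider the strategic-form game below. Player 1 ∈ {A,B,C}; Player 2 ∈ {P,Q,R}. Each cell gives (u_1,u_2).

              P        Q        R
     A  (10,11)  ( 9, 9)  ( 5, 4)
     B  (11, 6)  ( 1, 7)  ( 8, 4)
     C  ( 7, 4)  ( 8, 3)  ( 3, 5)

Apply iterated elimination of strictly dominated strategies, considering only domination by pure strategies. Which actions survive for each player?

P1 drop C (A beats it: P:10>7 Q:9>8 R:5>3)
P2 drop R (P beats it: A:11>4 B:6>4)
P1→{A,B} P2→{P,Q}

IESDS → P1:{A,B} P2:{P,Q}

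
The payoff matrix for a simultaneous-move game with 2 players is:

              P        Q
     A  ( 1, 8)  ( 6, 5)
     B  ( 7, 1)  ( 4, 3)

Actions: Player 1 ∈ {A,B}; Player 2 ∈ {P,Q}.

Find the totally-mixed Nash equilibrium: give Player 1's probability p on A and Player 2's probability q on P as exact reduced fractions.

(p,q) = (2/5, 1/4)

P1 indiff ⇒ q·1+(1-q)·6 = q·7+(1-q)·4 ⇒ q(-6) = (1-q)(-2) ⇒ q = 1/4
P2 indiff ⇒ p·8+(1-p)·1 = p·5+(1-p)·3 ⇒ p(3) = (1-p)(2) ⇒ p = 2/5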